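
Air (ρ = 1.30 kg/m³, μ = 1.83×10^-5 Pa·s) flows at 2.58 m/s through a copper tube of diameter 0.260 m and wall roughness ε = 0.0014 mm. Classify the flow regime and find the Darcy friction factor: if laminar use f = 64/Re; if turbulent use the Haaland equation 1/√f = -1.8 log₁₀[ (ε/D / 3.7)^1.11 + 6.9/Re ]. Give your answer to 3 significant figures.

Re = ρVD/μ = 1.3·2.58·0.26/1.83e-05 = 4.765e+04.
Re > 4000 → turbulent. ε/D = 1.4e-06/0.26 = 5.38e-06; Haaland: 1/√f = -1.8 log₁₀[3.32e-07 + 0.000145] = 6.909, so f = 0.02095.

f ≈ 0.0210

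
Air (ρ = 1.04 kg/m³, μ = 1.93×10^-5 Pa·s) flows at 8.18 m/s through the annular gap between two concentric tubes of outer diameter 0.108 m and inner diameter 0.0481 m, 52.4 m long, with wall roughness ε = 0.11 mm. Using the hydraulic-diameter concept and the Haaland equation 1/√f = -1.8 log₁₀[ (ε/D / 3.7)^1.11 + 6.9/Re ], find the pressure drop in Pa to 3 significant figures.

Hydraulic diameter D_h = 4A/P = D_o - D_i = 0.108 - 0.0481 = 0.0599 m.
Re = ρVD_h/μ = 1.04·8.18·0.0599/1.93e-05 = 2.64e+04.
ε/D_h = 0.00011/0.0599 = 0.00184; Haaland gives 1/√f = -1.8 log₁₀[0.000215+0.000261] = 5.98, so f = 0.02797.
ΔP = f(L/D_h)(ρV²/2) = 0.02797·52.4/0.0599·34.79 = 851.2 Pa.

ΔP ≈ 851 Pa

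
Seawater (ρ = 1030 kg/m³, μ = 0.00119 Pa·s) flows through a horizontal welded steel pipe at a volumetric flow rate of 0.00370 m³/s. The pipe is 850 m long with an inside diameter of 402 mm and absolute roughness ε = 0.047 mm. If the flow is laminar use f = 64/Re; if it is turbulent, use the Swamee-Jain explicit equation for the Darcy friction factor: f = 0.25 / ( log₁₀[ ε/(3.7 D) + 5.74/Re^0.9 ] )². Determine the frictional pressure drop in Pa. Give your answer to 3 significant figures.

Cross-sectional area A = πD²/4 = π(0.402)²/4 = 0.1269 m²; mean velocity V = Q/A = 0.0037/0.1269 = 0.02915 m/s.
Reynolds number Re = ρVD/μ = 1030 · 0.02915 · 0.402 / 0.00119 = 1.014e+04.
Re > 4000 → turbulent. Relative roughness ε/D = 4.7e-05/0.402 = 0.000117. Swamee-Jain: f = 0.25/(log₁₀[0.000117/3.7 + 5.74/1.014e+04^0.9])² = 0.25/(log₁₀[3.16e-05 + 0.00142])² = 0.25/(-2.837)² = 0.03106.
Darcy-Weisbach: ΔP = f(L/D)(ρV²/2) = 0.03106·(850/0.402)·(1030·0.02915²/2) = 0.03106·2114·0.4376 = 28.74 Pa.

ΔP ≈ 28.7 Pa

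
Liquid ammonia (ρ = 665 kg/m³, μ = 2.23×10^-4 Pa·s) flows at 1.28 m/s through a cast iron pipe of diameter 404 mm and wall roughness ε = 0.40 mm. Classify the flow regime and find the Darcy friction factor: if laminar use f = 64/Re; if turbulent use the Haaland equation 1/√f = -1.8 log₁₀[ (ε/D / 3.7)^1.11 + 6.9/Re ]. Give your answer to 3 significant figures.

f ≈ 0.0198

Re = ρVD/μ = 665·1.28·0.404/0.000223 = 1.542e+06.
Re > 4000 → turbulent. ε/D = 0.0004/0.404 = 0.00099; Haaland: 1/√f = -1.8 log₁₀[0.000108 + 4.47e-06] = 7.106, so f = 0.0198.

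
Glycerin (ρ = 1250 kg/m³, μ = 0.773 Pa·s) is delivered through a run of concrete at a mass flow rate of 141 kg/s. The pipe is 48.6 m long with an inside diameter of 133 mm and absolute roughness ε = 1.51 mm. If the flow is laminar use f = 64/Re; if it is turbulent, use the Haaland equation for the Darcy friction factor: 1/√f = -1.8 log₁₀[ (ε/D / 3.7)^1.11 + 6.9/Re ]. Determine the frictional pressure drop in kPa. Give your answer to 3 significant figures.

A = πD²/4 = π(0.133)²/4 = 0.01389 m²; mean velocity V = ṁ/(ρA) = 141/(1250 · 0.01389) = 8.119 m/s.
Reynolds number Re = ρVD/μ = 1250 · 8.119 · 0.133 / 0.773 = 1746.
Re < 2300 → laminar flow, so f = 64/Re = 64/1746 = 0.03665 (the turbulent correlation is not needed).
Darcy-Weisbach: ΔP = f(L/D)(ρV²/2) = 0.03665·(48.6/0.133)·(1250·8.119²/2) = 0.03665·365.4·4.12e+04 = 5.518e+05 Pa.
ΔP = 5.518e+05 Pa = 552 kPa.

ΔP ≈ 552 kPa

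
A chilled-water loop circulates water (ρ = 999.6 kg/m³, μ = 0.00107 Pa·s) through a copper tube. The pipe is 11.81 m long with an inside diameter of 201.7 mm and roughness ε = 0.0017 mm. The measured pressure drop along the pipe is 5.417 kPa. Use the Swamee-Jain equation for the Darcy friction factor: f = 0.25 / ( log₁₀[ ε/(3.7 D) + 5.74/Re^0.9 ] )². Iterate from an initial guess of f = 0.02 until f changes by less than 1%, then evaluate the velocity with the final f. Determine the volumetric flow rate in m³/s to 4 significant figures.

Q ≈ 0.1233 m³/s

Rearranging Darcy-Weisbach: V = √(2·ΔP·D/(f·L·ρ)). With ε/D = 1.7e-06/0.2017 = 8.43e-06, iterate starting from f = 0.02:
  f = 0.02 → V = √(2·5417·0.2017/(0.02·11.81·999.6)) = 3.042 m/s; Re = ρVD/μ = 5.732e+05; f → 0.01292
  f = 0.01292 → V = 3.784 m/s; Re = 7.131e+05; f → 0.01247
  f = 0.01247 → V = 3.853 m/s; Re = 7.261e+05; f → 0.01243
Converged (Δf/f < 1%). With the final f = 0.01243: V = √(2·5417·0.2017/(0.01243·11.81·999.6)) = 3.859 m/s.
Q = V·A = 3.859·(π/4·0.2017²) = 0.1233 m³/s = 0.1233 m³/s.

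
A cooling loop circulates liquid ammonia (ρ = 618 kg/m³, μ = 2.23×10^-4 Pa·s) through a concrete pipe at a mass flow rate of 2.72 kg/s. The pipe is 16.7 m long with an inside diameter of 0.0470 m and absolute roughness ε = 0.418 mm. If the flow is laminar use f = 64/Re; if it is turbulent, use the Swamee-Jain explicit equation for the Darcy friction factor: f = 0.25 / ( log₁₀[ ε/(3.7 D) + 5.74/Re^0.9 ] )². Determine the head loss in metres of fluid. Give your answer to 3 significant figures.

h_f ≈ 4.28 m

A = πD²/4 = π(0.047)²/4 = 0.001735 m²; mean velocity V = ṁ/(ρA) = 2.72/(618 · 0.001735) = 2.537 m/s.
Reynolds number Re = ρVD/μ = 618 · 2.537 · 0.047 / 0.000223 = 3.304e+05.
Re > 4000 → turbulent. Relative roughness ε/D = 0.000418/0.047 = 0.00889. Swamee-Jain: f = 0.25/(log₁₀[0.00889/3.7 + 5.74/3.304e+05^0.9])² = 0.25/(log₁₀[0.0024 + 6.19e-05])² = 0.25/(-2.608)² = 0.03675.
Darcy-Weisbach: ΔP = f(L/D)(ρV²/2) = 0.03675·(16.7/0.047)·(618·2.537²/2) = 0.03675·355.3·1989 = 2.597e+04 Pa.
Head loss h_f = ΔP/(ρg) = 2.597e+04/(618·9.81) = 4.28 m.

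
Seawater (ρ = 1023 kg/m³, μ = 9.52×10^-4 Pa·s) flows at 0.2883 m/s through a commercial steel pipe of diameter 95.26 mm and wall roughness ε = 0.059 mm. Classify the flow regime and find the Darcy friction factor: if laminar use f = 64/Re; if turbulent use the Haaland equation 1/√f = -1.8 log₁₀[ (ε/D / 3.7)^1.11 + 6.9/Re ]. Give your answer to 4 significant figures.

Re = ρVD/μ = 1023·0.2883·0.09526/0.000952 = 2.951e+04.
Re > 4000 → turbulent. ε/D = 5.9e-05/0.09526 = 0.000619; Haaland: 1/√f = -1.8 log₁₀[6.43e-05 + 0.000234] = 6.346, so f = 0.02483.

f ≈ 0.02483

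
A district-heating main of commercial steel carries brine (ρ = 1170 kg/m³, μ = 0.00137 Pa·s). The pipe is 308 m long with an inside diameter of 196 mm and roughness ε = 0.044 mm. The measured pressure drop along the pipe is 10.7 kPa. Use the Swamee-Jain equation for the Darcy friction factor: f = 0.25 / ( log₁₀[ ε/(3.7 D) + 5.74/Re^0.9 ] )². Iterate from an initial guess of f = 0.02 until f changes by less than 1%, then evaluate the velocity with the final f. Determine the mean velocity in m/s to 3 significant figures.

Rearranging Darcy-Weisbach: V = √(2·ΔP·D/(f·L·ρ)). With ε/D = 4.4e-05/0.196 = 0.000224, iterate starting from f = 0.02:
  f = 0.02 → V = √(2·1.07e+04·0.196/(0.02·308·1170)) = 0.7629 m/s; Re = ρVD/μ = 1.277e+05; f → 0.01841
  f = 0.01841 → V = 0.7952 m/s; Re = 1.331e+05; f → 0.01829
Converged (Δf/f < 1%). With the final f = 0.01829: V = √(2·1.07e+04·0.196/(0.01829·308·1170)) = 0.7977 m/s.

V ≈ 0.798 m/s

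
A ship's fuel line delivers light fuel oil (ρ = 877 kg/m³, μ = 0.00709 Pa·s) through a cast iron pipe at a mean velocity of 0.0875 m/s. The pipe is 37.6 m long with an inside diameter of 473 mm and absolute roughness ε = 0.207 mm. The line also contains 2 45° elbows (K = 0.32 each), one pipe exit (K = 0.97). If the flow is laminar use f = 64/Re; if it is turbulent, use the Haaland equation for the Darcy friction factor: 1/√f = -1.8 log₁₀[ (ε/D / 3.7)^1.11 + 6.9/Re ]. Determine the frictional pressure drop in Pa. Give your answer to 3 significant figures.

ΔP ≈ 15.5 Pa

Reynolds number Re = ρVD/μ = 877 · 0.0875 · 0.473 / 0.00709 = 5119.
Re > 4000 → turbulent. Relative roughness ε/D = 0.000207/0.473 = 0.000438. Haaland: 1/√f = -1.8 log₁₀[(0.000438/3.7)^1.11 + 6.9/5119] = -1.8 log₁₀[4.37e-05 + 0.00135] = 5.142, so f = 0.03783.
Total minor-loss coefficient ΣK = 2·0.32 + 1·0.97 = 1.61.
ΔP = [f·L/D + ΣK]·(ρV²/2) = [0.03783·37.6/0.473 + 1.61]·(877·0.0875²/2) = [3.007 + 1.61]·3.357 = 15.5 Pa.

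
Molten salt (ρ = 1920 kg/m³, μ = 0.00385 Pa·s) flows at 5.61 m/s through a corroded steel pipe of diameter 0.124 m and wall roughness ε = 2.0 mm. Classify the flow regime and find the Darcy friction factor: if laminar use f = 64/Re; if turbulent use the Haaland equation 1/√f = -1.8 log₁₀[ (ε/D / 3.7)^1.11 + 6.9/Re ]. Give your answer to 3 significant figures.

Re = ρVD/μ = 1920·5.61·0.124/0.00385 = 3.469e+05.
Re > 4000 → turbulent. ε/D = 0.002/0.124 = 0.0161; Haaland: 1/√f = -1.8 log₁₀[0.0024 + 1.99e-05] = 4.71, so f = 0.04508.

f ≈ 0.0451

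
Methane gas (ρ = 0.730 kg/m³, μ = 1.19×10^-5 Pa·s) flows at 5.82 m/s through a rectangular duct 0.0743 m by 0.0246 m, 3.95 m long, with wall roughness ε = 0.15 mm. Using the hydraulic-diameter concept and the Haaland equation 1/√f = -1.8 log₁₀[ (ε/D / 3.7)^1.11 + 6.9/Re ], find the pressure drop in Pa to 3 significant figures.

Hydraulic diameter D_h = 4A/P = 4·(0.0743·0.0246)/(2·(0.0743+0.0246)) = 0.007311/0.1978 = 0.03696 m.
Re = ρVD_h/μ = 0.73·5.82·0.03696/1.19e-05 = 1.32e+04.
ε/D_h = 0.00015/0.03696 = 0.00406; Haaland gives 1/√f = -1.8 log₁₀[0.000518+0.000523] = 5.368, so f = 0.0347.
ΔP = f(L/D_h)(ρV²/2) = 0.0347·3.95/0.03696·12.36 = 45.84 Pa.

ΔP ≈ 45.8 Pa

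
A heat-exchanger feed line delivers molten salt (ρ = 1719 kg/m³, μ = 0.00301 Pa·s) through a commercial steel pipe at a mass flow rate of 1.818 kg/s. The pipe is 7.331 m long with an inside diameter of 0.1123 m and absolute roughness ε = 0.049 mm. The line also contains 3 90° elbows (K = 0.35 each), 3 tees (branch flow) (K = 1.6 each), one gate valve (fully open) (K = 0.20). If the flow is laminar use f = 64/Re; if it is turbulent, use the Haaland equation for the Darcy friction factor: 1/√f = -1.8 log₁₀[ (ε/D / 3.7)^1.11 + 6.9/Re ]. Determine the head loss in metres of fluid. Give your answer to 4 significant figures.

A = πD²/4 = π(0.1123)²/4 = 0.009905 m²; mean velocity V = ṁ/(ρA) = 1.818/(1719 · 0.009905) = 0.1068 m/s.
Reynolds number Re = ρVD/μ = 1719 · 0.1068 · 0.1123 / 0.00301 = 6848.
Re > 4000 → turbulent. Relative roughness ε/D = 4.9e-05/0.1123 = 0.000436. Haaland: 1/√f = -1.8 log₁₀[(0.000436/3.7)^1.11 + 6.9/6848] = -1.8 log₁₀[4.36e-05 + 0.00101] = 5.361, so f = 0.03479.
Total minor-loss coefficient ΣK = 3·0.35 + 3·1.6 + 1·0.2 = 6.05.
ΔP = [f·L/D + ΣK]·(ρV²/2) = [0.03479·7.331/0.1123 + 6.05]·(1719·0.1068²/2) = [2.271 + 6.05]·9.799 = 81.54 Pa.
Head loss h_f = ΔP/(ρg) = 81.54/(1719·9.81) = 0.004835 m.

h_f ≈ 0.004835 m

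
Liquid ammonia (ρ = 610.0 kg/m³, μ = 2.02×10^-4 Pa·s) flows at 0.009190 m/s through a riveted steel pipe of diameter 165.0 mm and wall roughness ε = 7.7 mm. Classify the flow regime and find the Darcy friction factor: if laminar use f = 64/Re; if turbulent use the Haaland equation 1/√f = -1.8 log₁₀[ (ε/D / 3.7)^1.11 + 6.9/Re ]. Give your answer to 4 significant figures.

Re = ρVD/μ = 610·0.00919·0.165/0.000202 = 4579.
Re > 4000 → turbulent. ε/D = 0.0077/0.165 = 0.0467; Haaland: 1/√f = -1.8 log₁₀[0.0078 + 0.00151] = 3.656, so f = 0.0748.

f ≈ 0.07480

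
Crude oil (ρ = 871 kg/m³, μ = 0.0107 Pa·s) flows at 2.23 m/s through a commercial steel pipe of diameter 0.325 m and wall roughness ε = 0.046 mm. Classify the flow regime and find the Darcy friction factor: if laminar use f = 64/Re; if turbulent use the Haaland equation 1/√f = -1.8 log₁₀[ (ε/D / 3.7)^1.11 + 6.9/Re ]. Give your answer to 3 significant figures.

Re = ρVD/μ = 871·2.23·0.325/0.0107 = 5.9e+04.
Re > 4000 → turbulent. ε/D = 4.6e-05/0.325 = 0.000142; Haaland: 1/√f = -1.8 log₁₀[1.25e-05 + 0.000117] = 6.998, so f = 0.02042.

f ≈ 0.0204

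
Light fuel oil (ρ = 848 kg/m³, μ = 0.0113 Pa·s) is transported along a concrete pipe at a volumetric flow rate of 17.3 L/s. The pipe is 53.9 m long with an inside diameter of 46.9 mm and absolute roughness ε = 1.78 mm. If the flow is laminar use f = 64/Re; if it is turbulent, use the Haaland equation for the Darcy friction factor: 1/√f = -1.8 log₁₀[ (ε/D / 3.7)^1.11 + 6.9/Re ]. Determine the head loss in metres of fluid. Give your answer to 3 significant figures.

h_f ≈ 377 m

Q = 17.3 L/s = 17.3/1000 = 0.0173 m³/s.
Cross-sectional area A = πD²/4 = π(0.0469)²/4 = 0.001728 m²; mean velocity V = Q/A = 0.0173/0.001728 = 10.01 m/s.
Reynolds number Re = ρVD/μ = 848 · 10.01 · 0.0469 / 0.0113 = 3.525e+04.
Re > 4000 → turbulent. Relative roughness ε/D = 0.00178/0.0469 = 0.038. Haaland: 1/√f = -1.8 log₁₀[(0.038/3.7)^1.11 + 6.9/3.525e+04] = -1.8 log₁₀[0.0062 + 0.000196] = 3.95, so f = 0.0641.
Darcy-Weisbach: ΔP = f(L/D)(ρV²/2) = 0.0641·(53.9/0.0469)·(848·10.01²/2) = 0.0641·1149·4.252e+04 = 3.133e+06 Pa.
Head loss h_f = ΔP/(ρg) = 3.133e+06/(848·9.81) = 377 m.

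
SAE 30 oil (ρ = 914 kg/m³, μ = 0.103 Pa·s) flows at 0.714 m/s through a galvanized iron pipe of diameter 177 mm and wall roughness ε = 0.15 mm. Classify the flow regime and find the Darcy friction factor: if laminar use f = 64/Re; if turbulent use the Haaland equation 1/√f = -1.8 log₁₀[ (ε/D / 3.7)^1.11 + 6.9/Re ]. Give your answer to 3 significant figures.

Re = ρVD/μ = 914·0.714·0.177/0.103 = 1121.
Re < 2300 → laminar, so f = 64/Re = 0.05707 (roughness is irrelevant in laminar flow).

f ≈ 0.0571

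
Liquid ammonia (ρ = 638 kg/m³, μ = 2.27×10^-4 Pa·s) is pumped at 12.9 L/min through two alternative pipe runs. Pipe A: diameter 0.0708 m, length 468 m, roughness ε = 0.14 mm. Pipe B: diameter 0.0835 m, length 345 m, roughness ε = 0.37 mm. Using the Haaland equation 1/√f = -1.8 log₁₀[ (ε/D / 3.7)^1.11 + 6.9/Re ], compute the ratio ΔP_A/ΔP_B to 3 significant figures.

Pipe A: V = Q/A = 0.000215/0.003937 = 0.05461 m/s; Re = 1.087e+04; ε/D = 0.00198; Haaland → f = 0.03293; ΔP_A = f(L/D)(ρV²/2) = 207.1 Pa.
Pipe B: V = Q/A = 0.000215/0.005476 = 0.03926 m/s; Re = 9214; ε/D = 0.00443; Haaland → f = 0.03723; ΔP_B = f(L/D)(ρV²/2) = 75.64 Pa.
ΔP_A/ΔP_B = 207.1/75.64 = 2.74.

ΔP_A/ΔP_B ≈ 2.74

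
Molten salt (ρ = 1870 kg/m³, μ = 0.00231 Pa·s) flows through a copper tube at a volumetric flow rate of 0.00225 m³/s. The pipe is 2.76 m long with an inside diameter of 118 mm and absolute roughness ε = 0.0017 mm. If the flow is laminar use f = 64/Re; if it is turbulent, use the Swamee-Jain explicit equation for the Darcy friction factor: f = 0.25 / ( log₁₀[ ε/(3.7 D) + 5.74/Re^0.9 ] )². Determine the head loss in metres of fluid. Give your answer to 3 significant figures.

h_f ≈ 0.00131 m

Cross-sectional area A = πD²/4 = π(0.118)²/4 = 0.01094 m²; mean velocity V = Q/A = 0.00225/0.01094 = 0.2057 m/s.
Reynolds number Re = ρVD/μ = 1870 · 0.2057 · 0.118 / 0.00231 = 1.965e+04.
Re > 4000 → turbulent. Relative roughness ε/D = 1.7e-06/0.118 = 1.44e-05. Swamee-Jain: f = 0.25/(log₁₀[1.44e-05/3.7 + 5.74/1.965e+04^0.9])² = 0.25/(log₁₀[3.89e-06 + 0.000785])² = 0.25/(-3.103)² = 0.02596.
Darcy-Weisbach: ΔP = f(L/D)(ρV²/2) = 0.02596·(2.76/0.118)·(1870·0.2057²/2) = 0.02596·23.39·39.58 = 24.04 Pa.
Head loss h_f = ΔP/(ρg) = 24.04/(1870·9.81) = 0.00131 m.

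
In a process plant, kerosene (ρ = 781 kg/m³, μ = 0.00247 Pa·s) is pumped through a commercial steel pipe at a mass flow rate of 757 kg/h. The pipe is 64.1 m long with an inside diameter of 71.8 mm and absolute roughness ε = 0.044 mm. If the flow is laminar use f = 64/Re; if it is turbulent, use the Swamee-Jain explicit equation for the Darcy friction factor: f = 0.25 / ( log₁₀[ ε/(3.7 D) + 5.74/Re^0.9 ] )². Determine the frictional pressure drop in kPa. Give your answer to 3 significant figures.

ΔP ≈ 0.0654 kPa

ṁ = 757 kg/h = 757/3600 = 0.2103 kg/s.
A = πD²/4 = π(0.0718)²/4 = 0.004049 m²; mean velocity V = ṁ/(ρA) = 0.2103/(781 · 0.004049) = 0.0665 m/s.
Reynolds number Re = ρVD/μ = 781 · 0.0665 · 0.0718 / 0.00247 = 1510.
Re < 2300 → laminar flow, so f = 64/Re = 64/1510 = 0.04239 (the turbulent correlation is not needed).
Darcy-Weisbach: ΔP = f(L/D)(ρV²/2) = 0.04239·(64.1/0.0718)·(781·0.0665²/2) = 0.04239·892.8·1.727 = 65.35 Pa.
ΔP = 65.35 Pa = 0.0654 kPa.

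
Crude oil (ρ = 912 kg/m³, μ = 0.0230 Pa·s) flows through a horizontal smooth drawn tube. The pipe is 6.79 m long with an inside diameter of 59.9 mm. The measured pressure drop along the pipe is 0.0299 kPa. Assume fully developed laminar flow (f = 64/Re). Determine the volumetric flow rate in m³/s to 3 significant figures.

Q ≈ 6.05×10^-5 m³/s

For laminar flow, f = 64/Re with Re = ρVD/μ, so Darcy-Weisbach reduces to ΔP = 32μLV/D². Solving for V: V = ΔP·D²/(32μL) = 29.9·(0.0599)²/(32·0.023·6.79) = 0.02147 m/s.
Check: Re = ρVD/μ = 912·0.02147·0.0599/0.023 = 50.99 < 2300, so the laminar assumption holds.
Q = V·A = 0.02147·(π/4·0.0599²) = 6.05e-05 m³/s = 6.05×10^-5 m³/s.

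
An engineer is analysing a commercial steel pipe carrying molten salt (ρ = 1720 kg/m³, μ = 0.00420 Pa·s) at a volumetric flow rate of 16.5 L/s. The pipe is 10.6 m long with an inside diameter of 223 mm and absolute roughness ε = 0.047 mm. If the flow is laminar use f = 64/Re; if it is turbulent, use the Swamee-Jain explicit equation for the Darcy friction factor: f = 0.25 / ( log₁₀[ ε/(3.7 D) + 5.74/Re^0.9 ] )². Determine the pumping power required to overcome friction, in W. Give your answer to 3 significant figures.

P ≈ 2.74 W

Q = 16.5 L/s = 16.5/1000 = 0.0165 m³/s.
Cross-sectional area A = πD²/4 = π(0.223)²/4 = 0.03906 m²; mean velocity V = Q/A = 0.0165/0.03906 = 0.4225 m/s.
Reynolds number Re = ρVD/μ = 1720 · 0.4225 · 0.223 / 0.0042 = 3.858e+04.
Re > 4000 → turbulent. Relative roughness ε/D = 4.7e-05/0.223 = 0.000211. Swamee-Jain: f = 0.25/(log₁₀[0.000211/3.7 + 5.74/3.858e+04^0.9])² = 0.25/(log₁₀[5.7e-05 + 0.000428])² = 0.25/(-3.315)² = 0.02276.
Darcy-Weisbach: ΔP = f(L/D)(ρV²/2) = 0.02276·(10.6/0.223)·(1720·0.4225²/2) = 0.02276·47.53·153.5 = 166 Pa.
Pumping power P = QΔP = 0.0165·166 = 2.739 W = 2.74 W.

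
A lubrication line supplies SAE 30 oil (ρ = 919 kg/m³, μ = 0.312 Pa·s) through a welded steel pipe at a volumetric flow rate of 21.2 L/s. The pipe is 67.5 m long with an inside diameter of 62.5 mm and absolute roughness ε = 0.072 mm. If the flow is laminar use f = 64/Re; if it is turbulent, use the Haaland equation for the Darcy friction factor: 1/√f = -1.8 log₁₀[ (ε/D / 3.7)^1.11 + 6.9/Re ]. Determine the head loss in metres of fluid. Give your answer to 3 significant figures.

h_f ≈ 132 m

Q = 21.2 L/s = 21.2/1000 = 0.0212 m³/s.
Cross-sectional area A = πD²/4 = π(0.0625)²/4 = 0.003068 m²; mean velocity V = Q/A = 0.0212/0.003068 = 6.91 m/s.
Reynolds number Re = ρVD/μ = 919 · 6.91 · 0.0625 / 0.312 = 1272.
Re < 2300 → laminar flow, so f = 64/Re = 64/1272 = 0.05031 (the turbulent correlation is not needed).
Darcy-Weisbach: ΔP = f(L/D)(ρV²/2) = 0.05031·(67.5/0.0625)·(919·6.91²/2) = 0.05031·1080·2.194e+04 = 1.192e+06 Pa.
Head loss h_f = ΔP/(ρg) = 1.192e+06/(919·9.81) = 132 m.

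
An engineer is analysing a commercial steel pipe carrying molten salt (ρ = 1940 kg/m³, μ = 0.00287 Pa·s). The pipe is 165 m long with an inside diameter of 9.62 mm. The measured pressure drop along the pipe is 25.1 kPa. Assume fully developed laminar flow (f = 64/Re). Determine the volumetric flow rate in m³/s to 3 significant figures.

Q ≈ 1.11×10^-5 m³/s

For laminar flow, f = 64/Re with Re = ρVD/μ, so Darcy-Weisbach reduces to ΔP = 32μLV/D². Solving for V: V = ΔP·D²/(32μL) = 2.51e+04·(0.00962)²/(32·0.00287·165) = 0.1533 m/s.
Check: Re = ρVD/μ = 1940·0.1533·0.00962/0.00287 = 996.8 < 2300, so the laminar assumption holds.
Q = V·A = 0.1533·(π/4·0.00962²) = 1.114e-05 m³/s = 1.11×10^-5 m³/s.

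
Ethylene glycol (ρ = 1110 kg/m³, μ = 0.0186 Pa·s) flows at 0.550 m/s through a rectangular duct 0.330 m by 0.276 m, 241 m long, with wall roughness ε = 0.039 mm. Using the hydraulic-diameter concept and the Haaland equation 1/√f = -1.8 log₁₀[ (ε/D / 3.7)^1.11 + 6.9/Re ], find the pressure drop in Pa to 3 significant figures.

ΔP ≈ 4190 Pa

Hydraulic diameter D_h = 4A/P = 4·(0.33·0.276)/(2·(0.33+0.276)) = 0.3643/1.212 = 0.3006 m.
Re = ρVD_h/μ = 1110·0.55·0.3006/0.0186 = 9866.
ε/D_h = 3.9e-05/0.3006 = 0.00013; Haaland gives 1/√f = -1.8 log₁₀[1.13e-05+0.000699] = 5.667, so f = 0.03114.
ΔP = f(L/D_h)(ρV²/2) = 0.03114·241/0.3006·167.9 = 4191 Pa.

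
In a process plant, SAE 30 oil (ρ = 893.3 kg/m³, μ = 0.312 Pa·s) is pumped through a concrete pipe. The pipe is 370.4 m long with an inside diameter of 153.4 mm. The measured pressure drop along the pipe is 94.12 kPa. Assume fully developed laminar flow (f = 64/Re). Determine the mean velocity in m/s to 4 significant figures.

V ≈ 0.5989 m/s

For laminar flow, f = 64/Re with Re = ρVD/μ, so Darcy-Weisbach reduces to ΔP = 32μLV/D². Solving for V: V = ΔP·D²/(32μL) = 9.412e+04·(0.1534)²/(32·0.312·370.4) = 0.5989 m/s.
Check: Re = ρVD/μ = 893.3·0.5989·0.1534/0.312 = 263 < 2300, so the laminar assumption holds.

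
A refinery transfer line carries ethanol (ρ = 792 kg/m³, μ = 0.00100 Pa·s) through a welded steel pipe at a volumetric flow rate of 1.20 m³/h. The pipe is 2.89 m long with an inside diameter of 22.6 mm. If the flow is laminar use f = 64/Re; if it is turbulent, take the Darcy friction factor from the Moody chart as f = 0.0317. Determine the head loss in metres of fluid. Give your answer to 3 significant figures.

h_f ≈ 0.143 m

Q = 1.20 m³/h = 1.20/3600 = 0.0003333 m³/s.
Cross-sectional area A = πD²/4 = π(0.0226)²/4 = 0.0004011 m²; mean velocity V = Q/A = 0.0003333/0.0004011 = 0.8309 m/s.
Reynolds number Re = ρVD/μ = 792 · 0.8309 · 0.0226 / 0.001 = 1.487e+04.
Re > 4000 → turbulent; use the Moody-chart value f = 0.0317.
Darcy-Weisbach: ΔP = f(L/D)(ρV²/2) = 0.0317·(2.89/0.0226)·(792·0.8309²/2) = 0.0317·127.9·273.4 = 1108 Pa.
Head loss h_f = ΔP/(ρg) = 1108/(792·9.81) = 0.143 m.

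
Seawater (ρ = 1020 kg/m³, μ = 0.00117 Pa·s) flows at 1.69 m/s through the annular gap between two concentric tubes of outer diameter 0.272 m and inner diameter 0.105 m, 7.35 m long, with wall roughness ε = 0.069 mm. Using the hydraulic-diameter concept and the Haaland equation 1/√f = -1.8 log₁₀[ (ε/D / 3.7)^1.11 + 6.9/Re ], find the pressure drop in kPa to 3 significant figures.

Hydraulic diameter D_h = 4A/P = D_o - D_i = 0.272 - 0.105 = 0.167 m.
Re = ρVD_h/μ = 1020·1.69·0.167/0.00117 = 2.46e+05.
ε/D_h = 6.9e-05/0.167 = 0.000413; Haaland gives 1/√f = -1.8 log₁₀[4.1e-05+2.8e-05] = 7.489, so f = 0.01783.
ΔP = f(L/D_h)(ρV²/2) = 0.01783·7.35/0.167·1457 = 1143 Pa.
ΔP = 1.14 kPa.

ΔP ≈ 1.14 kPa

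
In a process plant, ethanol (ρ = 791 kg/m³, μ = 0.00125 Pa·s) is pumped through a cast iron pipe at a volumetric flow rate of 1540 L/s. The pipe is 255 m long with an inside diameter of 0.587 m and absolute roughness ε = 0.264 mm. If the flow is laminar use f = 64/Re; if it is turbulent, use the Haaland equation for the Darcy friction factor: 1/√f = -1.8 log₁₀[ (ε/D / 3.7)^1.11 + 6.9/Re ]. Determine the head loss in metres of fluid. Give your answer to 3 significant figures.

h_f ≈ 11.9 m

Q = 1540 L/s = 1540/1000 = 1.54 m³/s.
Cross-sectional area A = πD²/4 = π(0.587)²/4 = 0.2706 m²; mean velocity V = Q/A = 1.54/0.2706 = 5.691 m/s.
Reynolds number Re = ρVD/μ = 791 · 5.691 · 0.587 / 0.00125 = 2.114e+06.
Re > 4000 → turbulent. Relative roughness ε/D = 0.000264/0.587 = 0.00045. Haaland: 1/√f = -1.8 log₁₀[(0.00045/3.7)^1.11 + 6.9/2.114e+06] = -1.8 log₁₀[4.51e-05 + 3.26e-06] = 7.768, so f = 0.01657.
Darcy-Weisbach: ΔP = f(L/D)(ρV²/2) = 0.01657·(255/0.587)·(791·5.691²/2) = 0.01657·434.4·1.281e+04 = 9.22e+04 Pa.
Head loss h_f = ΔP/(ρg) = 9.22e+04/(791·9.81) = 11.9 m.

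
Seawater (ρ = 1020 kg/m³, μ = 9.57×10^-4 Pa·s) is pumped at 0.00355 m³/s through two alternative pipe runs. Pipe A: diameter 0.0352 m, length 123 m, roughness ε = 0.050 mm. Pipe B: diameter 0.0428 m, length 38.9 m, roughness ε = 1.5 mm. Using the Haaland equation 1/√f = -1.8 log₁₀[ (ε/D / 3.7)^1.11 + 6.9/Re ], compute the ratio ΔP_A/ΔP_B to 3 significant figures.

ΔP_A/ΔP_B ≈ 3.13

Pipe A: V = Q/A = 0.00355/0.0009731 = 3.648 m/s; Re = 1.369e+05; ε/D = 0.00142; Haaland → f = 0.02287; ΔP_A = f(L/D)(ρV²/2) = 5.424e+05 Pa.
Pipe B: V = Q/A = 0.00355/0.001439 = 2.467 m/s; Re = 1.126e+05; ε/D = 0.035; Haaland → f = 0.06143; ΔP_B = f(L/D)(ρV²/2) = 1.734e+05 Pa.
ΔP_A/ΔP_B = 5.424e+05/1.734e+05 = 3.13.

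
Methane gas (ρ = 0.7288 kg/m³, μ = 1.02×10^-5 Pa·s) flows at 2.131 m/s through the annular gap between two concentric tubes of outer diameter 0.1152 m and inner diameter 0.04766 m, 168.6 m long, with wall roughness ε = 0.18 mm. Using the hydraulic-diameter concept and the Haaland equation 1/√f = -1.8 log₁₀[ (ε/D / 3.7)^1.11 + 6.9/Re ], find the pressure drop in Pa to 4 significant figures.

Hydraulic diameter D_h = 4A/P = D_o - D_i = 0.1152 - 0.04766 = 0.06754 m.
Re = ρVD_h/μ = 0.7288·2.131·0.06754/1.02e-05 = 1.028e+04.
ε/D_h = 0.00018/0.06754 = 0.00267; Haaland gives 1/√f = -1.8 log₁₀[0.000325+0.000671] = 5.403, so f = 0.03425.
ΔP = f(L/D_h)(ρV²/2) = 0.03425·168.6/0.06754·1.655 = 141.5 Pa.

ΔP ≈ 141.5 Pa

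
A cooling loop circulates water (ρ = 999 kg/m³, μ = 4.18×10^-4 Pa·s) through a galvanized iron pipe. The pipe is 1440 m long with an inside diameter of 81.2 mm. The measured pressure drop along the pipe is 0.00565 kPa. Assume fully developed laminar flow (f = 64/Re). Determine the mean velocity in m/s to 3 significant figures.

V ≈ 0.00193 m/s

For laminar flow, f = 64/Re with Re = ρVD/μ, so Darcy-Weisbach reduces to ΔP = 32μLV/D². Solving for V: V = ΔP·D²/(32μL) = 5.65·(0.0812)²/(32·0.000418·1440) = 0.001934 m/s.
Check: Re = ρVD/μ = 999·0.001934·0.0812/0.000418 = 375.3 < 2300, so the laminar assumption holds.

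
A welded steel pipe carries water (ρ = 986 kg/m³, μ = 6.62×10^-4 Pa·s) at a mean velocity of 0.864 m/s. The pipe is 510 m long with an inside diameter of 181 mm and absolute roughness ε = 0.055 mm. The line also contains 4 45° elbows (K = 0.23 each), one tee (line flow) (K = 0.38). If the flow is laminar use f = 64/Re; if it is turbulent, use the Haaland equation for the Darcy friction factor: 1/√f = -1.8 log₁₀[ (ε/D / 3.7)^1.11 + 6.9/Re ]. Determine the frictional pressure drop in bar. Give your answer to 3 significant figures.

Reynolds number Re = ρVD/μ = 986 · 0.864 · 0.181 / 0.000662 = 2.329e+05.
Re > 4000 → turbulent. Relative roughness ε/D = 5.5e-05/0.181 = 0.000304. Haaland: 1/√f = -1.8 log₁₀[(0.000304/3.7)^1.11 + 6.9/2.329e+05] = -1.8 log₁₀[2.92e-05 + 2.96e-05] = 7.615, so f = 0.01724.
Total minor-loss coefficient ΣK = 4·0.23 + 1·0.38 = 1.3.
ΔP = [f·L/D + ΣK]·(ρV²/2) = [0.01724·510/0.181 + 1.3]·(986·0.864²/2) = [48.59 + 1.3]·368 = 1.836e+04 Pa.
ΔP = 1.836e+04 Pa = 0.184 bar.

ΔP ≈ 0.184 bar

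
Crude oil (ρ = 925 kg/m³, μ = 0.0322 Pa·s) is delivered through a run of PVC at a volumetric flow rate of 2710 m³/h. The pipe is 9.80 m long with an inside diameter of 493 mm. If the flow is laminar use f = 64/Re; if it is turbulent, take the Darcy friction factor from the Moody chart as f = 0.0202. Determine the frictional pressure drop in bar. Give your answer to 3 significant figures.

Q = 2710 m³/h = 2710/3600 = 0.7528 m³/s.
Cross-sectional area A = πD²/4 = π(0.493)²/4 = 0.1909 m²; mean velocity V = Q/A = 0.7528/0.1909 = 3.944 m/s.
Reynolds number Re = ρVD/μ = 925 · 3.944 · 0.493 / 0.0322 = 5.585e+04.
Re > 4000 → turbulent; use the Moody-chart value f = 0.0202.
Darcy-Weisbach: ΔP = f(L/D)(ρV²/2) = 0.0202·(9.8/0.493)·(925·3.944²/2) = 0.0202·19.88·7192 = 2888 Pa.
ΔP = 2888 Pa = 0.0289 bar.

ΔP ≈ 0.0289 bar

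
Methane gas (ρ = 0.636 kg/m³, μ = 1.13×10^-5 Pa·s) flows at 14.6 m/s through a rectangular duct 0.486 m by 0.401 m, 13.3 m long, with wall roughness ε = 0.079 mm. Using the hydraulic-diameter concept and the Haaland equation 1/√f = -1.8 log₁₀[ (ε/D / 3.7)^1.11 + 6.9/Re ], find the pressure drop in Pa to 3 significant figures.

Hydraulic diameter D_h = 4A/P = 4·(0.486·0.401)/(2·(0.486+0.401)) = 0.7795/1.774 = 0.4394 m.
Re = ρVD_h/μ = 0.636·14.6·0.4394/1.13e-05 = 3.611e+05.
ε/D_h = 7.9e-05/0.4394 = 0.00018; Haaland gives 1/√f = -1.8 log₁₀[1.63e-05+1.91e-05] = 8.012, so f = 0.01558.
ΔP = f(L/D_h)(ρV²/2) = 0.01558·13.3/0.4394·67.78 = 31.96 Pa.

ΔP ≈ 32.0 Pa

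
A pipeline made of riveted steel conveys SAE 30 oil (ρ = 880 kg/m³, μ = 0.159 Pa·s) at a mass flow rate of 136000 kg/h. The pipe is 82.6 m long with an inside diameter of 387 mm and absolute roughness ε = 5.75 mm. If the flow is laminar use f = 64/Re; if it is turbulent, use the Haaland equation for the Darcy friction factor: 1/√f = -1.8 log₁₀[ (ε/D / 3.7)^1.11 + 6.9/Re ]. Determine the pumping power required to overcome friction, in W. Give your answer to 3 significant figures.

P ≈ 44.0 W

ṁ = 136000 kg/h = 136000/3600 = 37.78 kg/s.
A = πD²/4 = π(0.387)²/4 = 0.1176 m²; mean velocity V = ṁ/(ρA) = 37.78/(880 · 0.1176) = 0.365 m/s.
Reynolds number Re = ρVD/μ = 880 · 0.365 · 0.387 / 0.159 = 781.7.
Re < 2300 → laminar flow, so f = 64/Re = 64/781.7 = 0.08187 (the turbulent correlation is not needed).
Darcy-Weisbach: ΔP = f(L/D)(ρV²/2) = 0.08187·(82.6/0.387)·(880·0.365²/2) = 0.08187·213.4·58.61 = 1024 Pa.
Q = ṁ/ρ = 37.78/880 = 0.04293 m³/s.
Pumping power P = QΔP = 0.04293·1024 = 43.96 W = 44.0 W.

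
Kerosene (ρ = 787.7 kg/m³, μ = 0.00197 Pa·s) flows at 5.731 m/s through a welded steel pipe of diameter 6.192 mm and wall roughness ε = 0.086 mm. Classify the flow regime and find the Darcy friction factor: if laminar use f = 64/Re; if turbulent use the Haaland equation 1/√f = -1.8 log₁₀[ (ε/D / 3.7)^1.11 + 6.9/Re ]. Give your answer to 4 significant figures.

f ≈ 0.04569

Re = ρVD/μ = 787.7·5.731·0.006192/0.00197 = 1.419e+04.
Re > 4000 → turbulent. ε/D = 8.6e-05/0.006192 = 0.0139; Haaland: 1/√f = -1.8 log₁₀[0.00203 + 0.000486] = 4.678, so f = 0.04569.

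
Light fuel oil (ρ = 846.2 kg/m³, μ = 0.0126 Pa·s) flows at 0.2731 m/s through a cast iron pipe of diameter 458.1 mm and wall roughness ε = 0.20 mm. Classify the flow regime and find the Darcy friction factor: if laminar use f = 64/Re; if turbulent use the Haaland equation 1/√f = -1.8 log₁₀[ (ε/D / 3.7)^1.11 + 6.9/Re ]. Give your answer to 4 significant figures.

f ≈ 0.03290

Re = ρVD/μ = 846.2·0.2731·0.4581/0.0126 = 8402.
Re > 4000 → turbulent. ε/D = 0.0002/0.4581 = 0.000437; Haaland: 1/√f = -1.8 log₁₀[4.36e-05 + 0.000821] = 5.513, so f = 0.0329.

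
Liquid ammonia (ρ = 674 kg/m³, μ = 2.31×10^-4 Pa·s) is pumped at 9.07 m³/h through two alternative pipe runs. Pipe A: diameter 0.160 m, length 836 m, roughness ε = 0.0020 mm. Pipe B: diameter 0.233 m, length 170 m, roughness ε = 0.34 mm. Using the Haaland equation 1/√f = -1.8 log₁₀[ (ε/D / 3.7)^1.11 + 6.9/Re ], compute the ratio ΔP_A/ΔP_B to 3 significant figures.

Pipe A: V = Q/A = 0.002519/0.02011 = 0.1253 m/s; Re = 5.85e+04; ε/D = 1.25e-05; Haaland → f = 0.02003; ΔP_A = f(L/D)(ρV²/2) = 553.9 Pa.
Pipe B: V = Q/A = 0.002519/0.04264 = 0.05909 m/s; Re = 4.017e+04; ε/D = 0.00146; Haaland → f = 0.02562; ΔP_B = f(L/D)(ρV²/2) = 22 Pa.
ΔP_A/ΔP_B = 553.9/22 = 25.2.

ΔP_A/ΔP_B ≈ 25.2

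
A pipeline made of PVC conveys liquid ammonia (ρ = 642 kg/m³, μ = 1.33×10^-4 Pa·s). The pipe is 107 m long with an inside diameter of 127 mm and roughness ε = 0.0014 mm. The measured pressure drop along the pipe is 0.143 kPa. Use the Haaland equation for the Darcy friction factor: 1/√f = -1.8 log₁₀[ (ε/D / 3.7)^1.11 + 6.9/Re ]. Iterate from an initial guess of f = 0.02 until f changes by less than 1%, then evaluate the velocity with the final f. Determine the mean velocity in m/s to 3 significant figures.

V ≈ 0.173 m/s

Rearranging Darcy-Weisbach: V = √(2·ΔP·D/(f·L·ρ)). With ε/D = 1.4e-06/0.127 = 1.1e-05, iterate starting from f = 0.02:
  f = 0.02 → V = √(2·143·0.127/(0.02·107·642)) = 0.1626 m/s; Re = ρVD/μ = 9.968e+04; f → 0.01788
  f = 0.01788 → V = 0.172 m/s; Re = 1.054e+05; f → 0.01767
  f = 0.01767 → V = 0.173 m/s; Re = 1.06e+05; f → 0.01765
Converged (Δf/f < 1%). With the final f = 0.01765: V = √(2·143·0.127/(0.01765·107·642)) = 0.1731 m/s.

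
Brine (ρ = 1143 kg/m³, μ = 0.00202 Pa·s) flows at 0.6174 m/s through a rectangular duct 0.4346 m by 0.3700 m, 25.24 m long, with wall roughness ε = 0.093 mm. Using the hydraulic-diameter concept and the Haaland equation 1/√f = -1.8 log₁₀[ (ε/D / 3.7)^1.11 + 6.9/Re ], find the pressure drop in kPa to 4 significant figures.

ΔP ≈ 0.2468 kPa

Hydraulic diameter D_h = 4A/P = 4·(0.4346·0.37)/(2·(0.4346+0.37)) = 0.6432/1.609 = 0.3997 m.
Re = ρVD_h/μ = 1143·0.6174·0.3997/0.00202 = 1.396e+05.
ε/D_h = 9.3e-05/0.3997 = 0.000233; Haaland gives 1/√f = -1.8 log₁₀[2.17e-05+4.94e-05] = 7.467, so f = 0.01794.
ΔP = f(L/D_h)(ρV²/2) = 0.01794·25.24/0.3997·217.8 = 246.8 Pa.
ΔP = 0.2468 kPa.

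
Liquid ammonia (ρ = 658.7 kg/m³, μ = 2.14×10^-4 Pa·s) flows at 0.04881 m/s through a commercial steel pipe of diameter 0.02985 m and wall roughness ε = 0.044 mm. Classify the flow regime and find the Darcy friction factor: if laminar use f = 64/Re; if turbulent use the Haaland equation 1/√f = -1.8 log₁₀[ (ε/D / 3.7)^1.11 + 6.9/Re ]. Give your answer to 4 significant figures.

Re = ρVD/μ = 658.7·0.04881·0.02985/0.000214 = 4485.
Re > 4000 → turbulent. ε/D = 4.4e-05/0.02985 = 0.00147; Haaland: 1/√f = -1.8 log₁₀[0.000168 + 0.00154] = 4.982, so f = 0.04029.

f ≈ 0.04029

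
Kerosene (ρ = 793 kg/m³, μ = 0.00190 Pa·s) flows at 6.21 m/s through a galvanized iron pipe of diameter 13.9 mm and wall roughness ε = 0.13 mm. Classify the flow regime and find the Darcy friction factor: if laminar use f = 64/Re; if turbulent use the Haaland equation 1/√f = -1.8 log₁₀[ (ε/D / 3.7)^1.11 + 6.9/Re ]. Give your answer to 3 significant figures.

f ≈ 0.0387

Re = ρVD/μ = 793·6.21·0.0139/0.0019 = 3.603e+04.
Re > 4000 → turbulent. ε/D = 0.00013/0.0139 = 0.00935; Haaland: 1/√f = -1.8 log₁₀[0.00131 + 0.000192] = 5.083, so f = 0.03871.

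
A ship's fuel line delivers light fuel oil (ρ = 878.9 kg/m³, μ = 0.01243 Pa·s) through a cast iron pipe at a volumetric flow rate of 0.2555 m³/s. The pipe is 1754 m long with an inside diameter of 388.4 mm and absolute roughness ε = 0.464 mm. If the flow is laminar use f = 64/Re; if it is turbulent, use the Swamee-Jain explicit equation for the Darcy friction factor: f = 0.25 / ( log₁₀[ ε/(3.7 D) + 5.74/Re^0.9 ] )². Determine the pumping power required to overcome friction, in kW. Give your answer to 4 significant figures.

Cross-sectional area A = πD²/4 = π(0.3884)²/4 = 0.1185 m²; mean velocity V = Q/A = 0.2555/0.1185 = 2.156 m/s.
Reynolds number Re = ρVD/μ = 878.9 · 2.156 · 0.3884 / 0.0124 = 5.922e+04.
Re > 4000 → turbulent. Relative roughness ε/D = 0.000464/0.3884 = 0.00119. Swamee-Jain: f = 0.25/(log₁₀[0.00119/3.7 + 5.74/5.922e+04^0.9])² = 0.25/(log₁₀[0.000323 + 0.000291])² = 0.25/(-3.212)² = 0.02423.
Darcy-Weisbach: ΔP = f(L/D)(ρV²/2) = 0.02423·(1754/0.3884)·(878.9·2.156²/2) = 0.02423·4516·2044 = 2.236e+05 Pa.
Pumping power P = QΔP = 0.2555·2.236e+05 = 57137 W = 57.14 kW.

P ≈ 57.14 kW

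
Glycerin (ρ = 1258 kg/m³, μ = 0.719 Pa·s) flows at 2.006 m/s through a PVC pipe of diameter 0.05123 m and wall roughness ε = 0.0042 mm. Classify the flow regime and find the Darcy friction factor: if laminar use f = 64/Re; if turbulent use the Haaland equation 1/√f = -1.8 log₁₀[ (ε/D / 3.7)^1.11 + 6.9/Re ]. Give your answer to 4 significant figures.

Re = ρVD/μ = 1258·2.006·0.05123/0.719 = 179.8.
Re < 2300 → laminar, so f = 64/Re = 0.3559 (roughness is irrelevant in laminar flow).

f ≈ 0.3559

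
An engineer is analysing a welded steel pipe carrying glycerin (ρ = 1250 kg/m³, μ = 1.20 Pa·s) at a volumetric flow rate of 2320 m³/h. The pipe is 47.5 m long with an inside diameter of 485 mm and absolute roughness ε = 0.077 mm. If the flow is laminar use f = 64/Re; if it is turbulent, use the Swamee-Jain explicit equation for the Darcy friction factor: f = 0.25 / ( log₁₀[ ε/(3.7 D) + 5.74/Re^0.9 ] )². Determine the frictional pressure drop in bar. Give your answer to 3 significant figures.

Q = 2320 m³/h = 2320/3600 = 0.6444 m³/s.
Cross-sectional area A = πD²/4 = π(0.485)²/4 = 0.1847 m²; mean velocity V = Q/A = 0.6444/0.1847 = 3.488 m/s.
Reynolds number Re = ρVD/μ = 1250 · 3.488 · 0.485 / 1.2 = 1762.
Re < 2300 → laminar flow, so f = 64/Re = 64/1762 = 0.03632 (the turbulent correlation is not needed).
Darcy-Weisbach: ΔP = f(L/D)(ρV²/2) = 0.03632·(47.5/0.485)·(1250·3.488²/2) = 0.03632·97.94·7605 = 2.705e+04 Pa.
ΔP = 2.705e+04 Pa = 0.270 bar.

ΔP ≈ 0.270 bar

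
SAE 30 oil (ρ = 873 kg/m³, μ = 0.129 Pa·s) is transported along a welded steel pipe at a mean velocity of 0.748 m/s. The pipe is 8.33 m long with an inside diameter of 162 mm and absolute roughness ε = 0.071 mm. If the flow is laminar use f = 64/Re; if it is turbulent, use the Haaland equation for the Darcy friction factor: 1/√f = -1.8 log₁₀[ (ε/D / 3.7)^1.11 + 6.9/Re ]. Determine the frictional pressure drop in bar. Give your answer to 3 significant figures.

Reynolds number Re = ρVD/μ = 873 · 0.748 · 0.162 / 0.129 = 820.1.
Re < 2300 → laminar flow, so f = 64/Re = 64/820.1 = 0.07804 (the turbulent correlation is not needed).
Darcy-Weisbach: ΔP = f(L/D)(ρV²/2) = 0.07804·(8.33/0.162)·(873·0.748²/2) = 0.07804·51.42·244.2 = 980.1 Pa.
ΔP = 980.1 Pa = 0.00980 bar.

ΔP ≈ 0.00980 bar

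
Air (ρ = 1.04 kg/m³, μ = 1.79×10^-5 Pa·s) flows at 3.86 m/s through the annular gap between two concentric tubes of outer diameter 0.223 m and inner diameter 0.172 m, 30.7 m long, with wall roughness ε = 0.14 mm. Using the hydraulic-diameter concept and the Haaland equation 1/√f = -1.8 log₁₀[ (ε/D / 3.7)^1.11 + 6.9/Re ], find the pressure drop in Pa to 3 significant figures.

Hydraulic diameter D_h = 4A/P = D_o - D_i = 0.223 - 0.172 = 0.051 m.
Re = ρVD_h/μ = 1.04·3.86·0.051/1.79e-05 = 1.144e+04.
ε/D_h = 0.00014/0.051 = 0.00275; Haaland gives 1/√f = -1.8 log₁₀[0.000336+0.000603] = 5.449, so f = 0.03368.
ΔP = f(L/D_h)(ρV²/2) = 0.03368·30.7/0.051·7.748 = 157.1 Pa.

ΔP ≈ 157 Pa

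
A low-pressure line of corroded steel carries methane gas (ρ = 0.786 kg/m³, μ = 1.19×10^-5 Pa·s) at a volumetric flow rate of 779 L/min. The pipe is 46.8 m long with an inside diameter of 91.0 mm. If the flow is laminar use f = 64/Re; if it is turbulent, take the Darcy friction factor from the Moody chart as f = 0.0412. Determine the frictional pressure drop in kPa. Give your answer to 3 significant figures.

Q = 779 L/min = 779/60000 = 0.01298 m³/s.
Cross-sectional area A = πD²/4 = π(0.091)²/4 = 0.006504 m²; mean velocity V = Q/A = 0.01298/0.006504 = 1.996 m/s.
Reynolds number Re = ρVD/μ = 0.786 · 1.996 · 0.091 / 1.19e-05 = 1.2e+04.
Re > 4000 → turbulent; use the Moody-chart value f = 0.0412.
Darcy-Weisbach: ΔP = f(L/D)(ρV²/2) = 0.0412·(46.8/0.091)·(0.786·1.996²/2) = 0.0412·514.3·1.566 = 33.18 Pa.
ΔP = 33.18 Pa = 0.0332 kPa.

ΔP ≈ 0.0332 kPa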